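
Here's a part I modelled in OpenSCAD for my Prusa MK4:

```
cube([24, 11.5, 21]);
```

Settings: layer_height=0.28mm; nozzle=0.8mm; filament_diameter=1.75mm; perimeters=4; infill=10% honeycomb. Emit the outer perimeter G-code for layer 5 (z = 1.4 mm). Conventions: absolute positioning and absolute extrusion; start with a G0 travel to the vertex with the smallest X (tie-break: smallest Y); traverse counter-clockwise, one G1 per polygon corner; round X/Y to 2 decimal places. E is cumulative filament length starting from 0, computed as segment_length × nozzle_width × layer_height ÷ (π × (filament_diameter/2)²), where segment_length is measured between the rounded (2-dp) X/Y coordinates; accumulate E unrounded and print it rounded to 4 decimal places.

At z = 1.4 mm: the 24×11.5 cube contributes its full rectangle. The outline is a single polygon with 4 vertices. Extrusion per mm of travel: 0.8 × 0.28 / (π × 0.875²) = 0.093128. Accumulating E over each segment gives final E = 6.6121.

G0 X0.00 Y0.00 Z1.40
G1 X24.00 Y0.00 E2.2351
G1 X24.00 Y11.50 E3.3061
G1 X0.00 Y11.50 E5.5411
G1 X0.00 Y0.00 E6.6121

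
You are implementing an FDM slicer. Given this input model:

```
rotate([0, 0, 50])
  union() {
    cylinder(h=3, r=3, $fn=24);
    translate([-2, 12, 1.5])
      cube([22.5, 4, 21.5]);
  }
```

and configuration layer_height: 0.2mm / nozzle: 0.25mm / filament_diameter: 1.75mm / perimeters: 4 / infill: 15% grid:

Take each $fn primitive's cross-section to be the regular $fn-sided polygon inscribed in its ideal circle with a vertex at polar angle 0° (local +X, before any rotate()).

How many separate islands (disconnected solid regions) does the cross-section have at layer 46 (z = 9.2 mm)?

1

At z = 9.2 mm: the cylinder is absent (z outside [0, 3]); the 22.5×4 cube at (-2, 12) contributes its full rectangle; Taking the union: only the 22.5×4 cube at (-2, 12) is present, so the union is just that shape — 1 connected region; (rotated 50° about Z; rotation is an isometry so areas/perimeters/island counts are preserved). Overall, the cross-section is a single solid region. Island count = 1.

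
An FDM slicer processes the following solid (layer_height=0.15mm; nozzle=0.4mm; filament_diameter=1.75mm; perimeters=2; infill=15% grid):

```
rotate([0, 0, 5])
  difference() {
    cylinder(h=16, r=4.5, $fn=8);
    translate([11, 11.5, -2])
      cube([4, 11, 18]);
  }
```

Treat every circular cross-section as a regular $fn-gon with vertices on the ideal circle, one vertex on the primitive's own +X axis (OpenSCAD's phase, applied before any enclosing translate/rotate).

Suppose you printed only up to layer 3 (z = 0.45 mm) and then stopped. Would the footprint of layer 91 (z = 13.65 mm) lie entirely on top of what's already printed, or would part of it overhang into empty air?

entirely on top

Compare the two slices. At z = 0.45: the r=4.5 cylinder gives a regular 8-gon of circumradius 4.5 (constant along its height) (area = (8/2)·4.500²·sin(360°/8) = 57.28 mm²); the cube at (11, 11.5) (footprint 4×11) is included at this height (area 44.00 mm²); Taking the first minus the rest: starting from the r=4.5 cylinder (57.28 mm²), the 4×11 cube at (11, 11.5) misses the remaining region (no effect) — area = 57.28 mm²; (whole slice rotated 5° about Z — lengths, areas and connectivity unchanged). At z = 13.65: the r=4.5 cylinder gives a regular 8-gon of circumradius 4.5 (constant along its height) (area = (8/2)·4.500²·sin(360°/8) = 57.28 mm²); the cube at (11, 11.5) is present — its section is the full 4×11 rectangle (area 44.00 mm²); Subtracting the remaining from the first: starting from the r=4.5 cylinder (57.28 mm²), the 4×11 cube at (11, 11.5) misses the remaining region (no effect) — area = 57.28 mm²; (rotated 5° about Z; rotation is an isometry so areas/perimeters/island counts are preserved). Checking containment: the cross-section at z = 13.65 is a subset of the cross-section at z = 0.45.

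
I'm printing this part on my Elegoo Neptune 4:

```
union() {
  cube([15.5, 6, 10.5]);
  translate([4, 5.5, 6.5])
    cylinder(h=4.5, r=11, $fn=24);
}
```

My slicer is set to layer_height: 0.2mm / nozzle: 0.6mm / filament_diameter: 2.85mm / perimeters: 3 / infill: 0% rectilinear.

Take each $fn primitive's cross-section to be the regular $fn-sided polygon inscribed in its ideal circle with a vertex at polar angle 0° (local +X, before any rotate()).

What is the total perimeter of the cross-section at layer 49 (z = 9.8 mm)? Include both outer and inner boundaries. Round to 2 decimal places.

At z = 9.8 mm: the cube (footprint 15.5×6) is included at this height (perimeter 43.00 mm); the cylinder at (4, 5.5): section is a regular 24-gon, circumradius r=11 (perimeter = 2·24·11.000·sin(180°/24) = 68.92 mm); Merging all regions: the regions partially overlap (shared area 87.00 mm²), so the edge portions inside another operand are dropped and the merged outline is re-measured after clipping — boundary = 71.21 mm. Overall, the cross-section is a single solid region. Total boundary length (outer) = 71.21 mm.

71.21 mm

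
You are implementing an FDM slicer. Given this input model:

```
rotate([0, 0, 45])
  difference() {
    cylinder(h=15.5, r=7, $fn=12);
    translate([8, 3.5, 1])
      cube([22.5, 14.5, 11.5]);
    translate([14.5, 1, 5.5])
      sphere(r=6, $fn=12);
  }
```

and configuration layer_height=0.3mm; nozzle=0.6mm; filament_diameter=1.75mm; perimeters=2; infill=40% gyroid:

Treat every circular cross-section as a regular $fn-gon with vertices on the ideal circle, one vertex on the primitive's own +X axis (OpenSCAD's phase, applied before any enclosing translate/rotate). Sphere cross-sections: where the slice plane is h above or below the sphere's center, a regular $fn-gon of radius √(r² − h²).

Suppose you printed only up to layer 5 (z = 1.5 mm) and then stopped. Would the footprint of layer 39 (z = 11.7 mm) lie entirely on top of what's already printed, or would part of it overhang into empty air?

Compare the two slices. At z = 1.5: the cylinder: section is a regular 12-gon, circumradius r=7 (area = (12/2)·7.000²·sin(360°/12) = 147.00 mm²); the 22.5×14.5 cube at (8, 3.5) contributes its full rectangle (area 326.25 mm²); the r=6 sphere at (14.5, 1) slices to a regular 12-gon of circumradius 4.472 (√(r²−h²) with h=4 from center) (area = (12/2)·4.472²·sin(360°/12) = 60.00 mm²); Subtracting the remaining from the first: starting from the r=7 cylinder (147.00 mm²), the 22.5×14.5 cube at (8, 3.5) misses the remaining region (no effect); the r=6 sphere at (14.5, 1) misses the remaining region (no effect) — area = 147.00 mm²; (rotated 45° about Z; rotation is an isometry so areas/perimeters/island counts are preserved). At z = 11.7: the r=7 cylinder gives a regular 12-gon of circumradius 7 (constant along its height) (area = (12/2)·7.000²·sin(360°/12) = 147.00 mm²); the cube at (8, 3.5) (footprint 22.5×14.5) is included at this height (area 326.25 mm²); the sphere at (14.5, 1) is not intersected at this z (|z−center|=6.200 > r=6); Subtracting the remaining from the first: starting from the r=7 cylinder (147.00 mm²), the 22.5×14.5 cube at (8, 3.5) misses the remaining region (no effect) — area = 147.00 mm²; (rotated 45° about Z; rotation is an isometry so areas/perimeters/island counts are preserved). Checking containment: the cross-section at z = 11.7 is a subset of the cross-section at z = 1.5.

entirely on top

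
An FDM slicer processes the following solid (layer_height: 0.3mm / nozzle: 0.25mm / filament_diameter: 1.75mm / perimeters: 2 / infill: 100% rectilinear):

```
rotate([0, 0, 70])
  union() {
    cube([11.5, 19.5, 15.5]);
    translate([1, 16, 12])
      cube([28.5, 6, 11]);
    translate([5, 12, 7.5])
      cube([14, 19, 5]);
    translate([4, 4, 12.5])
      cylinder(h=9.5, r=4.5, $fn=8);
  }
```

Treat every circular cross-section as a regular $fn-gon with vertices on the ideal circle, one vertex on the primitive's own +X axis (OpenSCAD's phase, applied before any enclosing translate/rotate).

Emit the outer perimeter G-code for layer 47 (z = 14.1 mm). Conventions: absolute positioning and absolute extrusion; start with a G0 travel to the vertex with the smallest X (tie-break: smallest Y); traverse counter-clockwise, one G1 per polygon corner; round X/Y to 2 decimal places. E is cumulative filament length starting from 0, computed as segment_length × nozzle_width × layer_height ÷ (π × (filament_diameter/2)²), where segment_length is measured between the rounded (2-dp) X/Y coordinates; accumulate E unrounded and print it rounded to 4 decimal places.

G0 X-20.33 Y8.46 Z14.10
G1 X-17.98 Y7.61 E0.0779
G1 X-18.32 Y6.67 E0.1091
G1 X-4.89 Y1.78 E0.5548
G1 X-3.93 Y0.90 E0.5954
G1 X-2.62 Y0.96 E0.6363
G1 X0.00 Y0.00 E0.7233
G1 X0.96 Y2.62 E0.8103
G1 X1.84 Y3.59 E0.8511
G1 X1.78 Y4.89 E0.8917
G1 X3.93 Y10.81 E1.0881
G1 X-11.10 Y16.28 E1.5868
G1 X-4.95 Y33.19 E2.1479
G1 X-10.58 Y35.25 E2.3348
G1 X-20.33 Y8.46 E3.2238

At z = 14.1 mm: the 11.5×19.5 cube contributes its full rectangle; the 28.5×6 cube at (1, 16) contributes its full rectangle; the cube at (5, 12) is absent (z outside [7.5, 12.5]); the r=4.5 cylinder at (4, 4) contributes a regular 8-gon of circumradius 4.5; Combining (union): the regions partially overlap (shared area 92.82 mm²), so overlapping operands fuse into one piece — 1 connected region; (rotated 70° about Z; rotation is an isometry so areas/perimeters/island counts are preserved). The outline is a single polygon with 14 vertices. Extrusion per mm of travel: 0.25 × 0.3 / (π × 0.875²) = 0.031181. Accumulating E over each segment gives final E = 3.2238.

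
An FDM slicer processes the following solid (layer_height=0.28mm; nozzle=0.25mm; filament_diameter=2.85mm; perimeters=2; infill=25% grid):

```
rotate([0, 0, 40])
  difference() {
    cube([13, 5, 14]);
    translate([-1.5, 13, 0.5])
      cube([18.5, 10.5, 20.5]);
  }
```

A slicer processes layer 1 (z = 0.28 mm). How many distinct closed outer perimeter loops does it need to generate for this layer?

At z = 0.28 mm: the cube (footprint 13×5) is included at this height; the cube at (-1.5, 13) is absent (z outside [0.5, 21]); Taking the first minus the rest: none of the subtracted shapes is present at this height, so the 13×5 cube is unchanged — 1 connected region; (whole slice rotated 40° about Z — lengths, areas and connectivity unchanged). The result has 1 disconnected region.

1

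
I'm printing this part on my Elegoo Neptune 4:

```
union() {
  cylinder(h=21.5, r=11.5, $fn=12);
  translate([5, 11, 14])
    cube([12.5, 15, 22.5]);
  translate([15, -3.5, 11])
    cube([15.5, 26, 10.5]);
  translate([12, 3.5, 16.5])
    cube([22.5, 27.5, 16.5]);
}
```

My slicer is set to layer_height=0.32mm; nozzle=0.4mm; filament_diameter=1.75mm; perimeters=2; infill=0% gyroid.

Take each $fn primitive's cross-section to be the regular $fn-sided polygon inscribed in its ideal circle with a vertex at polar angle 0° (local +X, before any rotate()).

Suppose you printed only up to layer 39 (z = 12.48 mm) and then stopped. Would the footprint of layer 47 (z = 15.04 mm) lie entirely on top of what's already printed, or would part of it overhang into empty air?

part overhangs

Compare the two slices. At z = 12.48: the r=11.5 cylinder gives a regular 12-gon of circumradius 11.5 (constant along its height) (area = (12/2)·11.500²·sin(360°/12) = 396.75 mm²); the cube at (5, 11) is not intersected at this z (z outside [14, 36.5]); the cube at (15, -3.5) is present — its section is the full 15.5×26 rectangle (area 403.00 mm²); the cube at (12, 3.5) does not reach this height (z outside [16.5, 33]); Merging all regions: the 2 present regions are separate (no shared area or edge), so areas and boundary lengths simply add and each stays a separate island — area = 799.75 mm². At z = 15.04: the cylinder: section is a regular 12-gon, circumradius r=11.5 (area = (12/2)·11.500²·sin(360°/12) = 396.75 mm²); the 12.5×15 cube at (5, 11) contributes its full rectangle (area 187.50 mm²); the cube at (15, -3.5) is present — its section is the full 15.5×26 rectangle (area 403.00 mm²); the cube at (12, 3.5) does not reach this height (z outside [16.5, 33]); Merging all regions: the regions partially overlap — summed areas 987.25 mm² minus the doubly-counted overlap 28.75 mm² gives 958.50 mm² — area = 958.50 mm². Checking containment: at z = 15.04 the cross-section extends beyond the z = 12.48 cross-section by about 158.75 mm².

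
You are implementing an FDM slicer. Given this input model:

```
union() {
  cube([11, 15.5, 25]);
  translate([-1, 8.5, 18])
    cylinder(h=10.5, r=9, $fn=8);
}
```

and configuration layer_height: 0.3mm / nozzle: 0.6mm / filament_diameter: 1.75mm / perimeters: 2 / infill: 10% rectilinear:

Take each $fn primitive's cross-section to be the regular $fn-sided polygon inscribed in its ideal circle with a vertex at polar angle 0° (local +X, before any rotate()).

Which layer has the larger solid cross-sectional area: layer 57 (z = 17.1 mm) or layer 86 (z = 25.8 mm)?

Layer 57 (z = 17.1): the cube is present — its section is the full 11×15.5 rectangle (area 170.50 mm²); the cylinder at (-1, 8.5) is not intersected at this z (z outside [18, 28.5]); Taking the union: only the 11×15.5 cube is present, so the union is just that shape — area = 170.50 mm². So its area = 170.50 mm². Layer 86 (z = 25.8): the cube does not reach this height (z outside [0, 25]); the r=9 cylinder at (-1, 8.5) gives a regular 8-gon of circumradius 9 (constant along its height) (area = (8/2)·9.000²·sin(360°/8) = 229.10 mm²); Taking the union: only the r=9 cylinder at (-1, 8.5) is present, so the union is just that shape — area = 229.10 mm². So its area = 229.10 mm². Layer 86 is larger (229.10 vs 170.50 mm²).

layer 86 (z = 25.8 mm)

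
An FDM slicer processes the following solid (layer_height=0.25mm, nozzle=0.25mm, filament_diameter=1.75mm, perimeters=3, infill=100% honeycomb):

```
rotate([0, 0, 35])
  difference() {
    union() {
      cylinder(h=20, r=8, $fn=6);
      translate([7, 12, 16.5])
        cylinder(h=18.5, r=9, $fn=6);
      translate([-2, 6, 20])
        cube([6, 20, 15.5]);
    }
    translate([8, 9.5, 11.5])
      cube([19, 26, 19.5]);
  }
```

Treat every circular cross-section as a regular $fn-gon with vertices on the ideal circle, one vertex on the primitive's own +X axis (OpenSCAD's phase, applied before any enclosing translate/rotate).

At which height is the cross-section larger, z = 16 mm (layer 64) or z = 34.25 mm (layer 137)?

Layer 64 (z = 16): the r=8 cylinder contributes a regular 6-gon of circumradius 8 (area = (6/2)·8.000²·sin(360°/6) = 166.28 mm²); the cylinder at (7, 12) is absent (z outside [16.5, 35]); the cube at (-2, 6) does not reach this height (z outside [20, 35.5]); Combining (union): only the r=8 cylinder is present, so the union is just that shape — area = 166.28 mm²; the 19×26 cube at (8, 9.5) contributes its full rectangle (area 494.00 mm²); Taking the first minus the rest: starting from the result so far (166.28 mm²), the 19×26 cube at (8, 9.5) misses the remaining region (no effect) — area = 166.28 mm²; (rotated 35° about Z; rotation is an isometry so areas/perimeters/island counts are preserved). So its area = 166.28 mm². Layer 137 (z = 34.25): the cylinder is not intersected at this z (z outside [0, 20]); the r=9 cylinder at (7, 12) contributes a regular 6-gon of circumradius 9 (area = (6/2)·9.000²·sin(360°/6) = 210.44 mm²); the 6×20 cube at (-2, 6) contributes its full rectangle (area 120.00 mm²); Taking the union: the regions partially overlap — summed areas 330.44 mm² minus the doubly-counted overlap 54.84 mm² gives 275.61 mm² — area = 275.61 mm²; the cube at (8, 9.5) is not intersected at this z (z outside [11.5, 31]); Subtracting the remaining from the first: none of the subtracted shapes is present at this height, so that combined region is unchanged — area = 275.61 mm²; (whole slice rotated 35° about Z — lengths, areas and connectivity unchanged). So its area = 275.61 mm². Layer 137 is larger (275.61 vs 166.28 mm²).

layer 137 (z = 34.25 mm)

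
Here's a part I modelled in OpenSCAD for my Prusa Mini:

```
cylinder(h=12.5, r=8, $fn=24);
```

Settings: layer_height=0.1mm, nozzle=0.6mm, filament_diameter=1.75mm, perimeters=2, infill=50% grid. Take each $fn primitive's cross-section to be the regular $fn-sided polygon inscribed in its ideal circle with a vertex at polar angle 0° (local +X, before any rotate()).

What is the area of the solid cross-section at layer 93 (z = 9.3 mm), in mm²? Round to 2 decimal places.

198.77 mm²

At z = 9.3 mm: the cylinder: section is a regular 24-gon, circumradius r=8 (area = (24/2)·8.000²·sin(360°/24) = 198.77 mm²). Overall, the cross-section is a single solid region. Net area = 198.77 mm².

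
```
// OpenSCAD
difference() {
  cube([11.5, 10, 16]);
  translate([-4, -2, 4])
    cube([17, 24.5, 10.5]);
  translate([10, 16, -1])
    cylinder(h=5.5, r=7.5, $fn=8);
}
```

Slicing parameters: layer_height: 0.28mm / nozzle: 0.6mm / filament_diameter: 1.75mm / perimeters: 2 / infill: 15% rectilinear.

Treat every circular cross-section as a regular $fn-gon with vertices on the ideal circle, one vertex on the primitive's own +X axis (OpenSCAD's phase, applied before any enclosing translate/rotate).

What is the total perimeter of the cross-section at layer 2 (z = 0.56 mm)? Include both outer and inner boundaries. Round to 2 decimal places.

At z = 0.56 mm: the 11.5×10 cube contributes its full rectangle (perimeter 43.00 mm); the cube at (-4, -2) is not intersected at this z (z outside [4, 14.5]); the cylinder at (10, 16): section is a regular 8-gon, circumradius r=7.5 (perimeter = 2·8·7.500·sin(180°/8) = 45.92 mm); Subtracting the remaining from the first: starting from the 11.5×10 cube, the r=7.5 cylinder at (10, 16) partially overlaps it — only the 4.50 mm² overlap (of its 159.10 mm²) is removed, clipping the outline — boundary = 42.54 mm. Overall, the cross-section is a single solid region. Total boundary length (outer) = 42.54 mm.

42.54 mm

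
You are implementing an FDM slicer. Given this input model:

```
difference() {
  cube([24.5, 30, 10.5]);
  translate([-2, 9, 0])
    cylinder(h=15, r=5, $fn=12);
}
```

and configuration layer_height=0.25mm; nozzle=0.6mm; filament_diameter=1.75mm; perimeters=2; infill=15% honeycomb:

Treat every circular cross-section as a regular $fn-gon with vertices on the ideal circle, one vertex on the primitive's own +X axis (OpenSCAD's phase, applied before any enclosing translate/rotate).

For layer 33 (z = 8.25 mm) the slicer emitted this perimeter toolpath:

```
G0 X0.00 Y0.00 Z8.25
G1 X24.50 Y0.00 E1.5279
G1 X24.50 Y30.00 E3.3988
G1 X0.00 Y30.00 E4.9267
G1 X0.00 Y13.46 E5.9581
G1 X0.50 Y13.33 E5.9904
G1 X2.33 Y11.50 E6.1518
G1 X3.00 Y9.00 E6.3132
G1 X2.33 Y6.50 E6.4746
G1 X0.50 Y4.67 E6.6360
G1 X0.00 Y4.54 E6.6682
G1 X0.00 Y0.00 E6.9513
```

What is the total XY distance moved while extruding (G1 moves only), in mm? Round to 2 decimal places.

111.47 mm

Sum the Euclidean lengths of each G1 segment: total = 111.47 mm.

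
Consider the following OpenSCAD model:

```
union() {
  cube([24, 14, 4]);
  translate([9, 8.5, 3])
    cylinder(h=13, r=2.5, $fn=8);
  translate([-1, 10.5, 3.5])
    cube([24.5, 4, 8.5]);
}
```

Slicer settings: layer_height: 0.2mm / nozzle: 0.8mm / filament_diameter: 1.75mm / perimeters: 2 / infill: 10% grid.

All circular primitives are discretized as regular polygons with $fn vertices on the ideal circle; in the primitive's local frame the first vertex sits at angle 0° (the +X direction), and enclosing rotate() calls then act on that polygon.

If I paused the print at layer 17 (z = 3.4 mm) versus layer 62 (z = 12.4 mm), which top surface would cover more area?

Layer 17 (z = 3.4): the cube (footprint 24×14) is included at this height (area 336.00 mm²); the cylinder at (9, 8.5): section is a regular 8-gon, circumradius r=2.5 (area = (8/2)·2.500²·sin(360°/8) = 17.68 mm²); the cube at (-1, 10.5) is not intersected at this z (z outside [3.5, 12]); Merging all regions: the r=2.5 cylinder at (9, 8.5) lies entirely inside the 24×14 cube, so the union is just the 24×14 cube — area = 336.00 mm². So its area = 336.00 mm². Layer 62 (z = 12.4): the cube is absent (z outside [0, 4]); the cylinder at (9, 8.5): section is a regular 8-gon, circumradius r=2.5 (area = (8/2)·2.500²·sin(360°/8) = 17.68 mm²); the cube at (-1, 10.5) is not intersected at this z (z outside [3.5, 12]); Merging all regions: only the r=2.5 cylinder at (9, 8.5) is present, so the union is just that shape — area = 17.68 mm². So its area = 17.68 mm². Layer 17 is larger (336.00 vs 17.68 mm²).

layer 17 (z = 3.4 mm)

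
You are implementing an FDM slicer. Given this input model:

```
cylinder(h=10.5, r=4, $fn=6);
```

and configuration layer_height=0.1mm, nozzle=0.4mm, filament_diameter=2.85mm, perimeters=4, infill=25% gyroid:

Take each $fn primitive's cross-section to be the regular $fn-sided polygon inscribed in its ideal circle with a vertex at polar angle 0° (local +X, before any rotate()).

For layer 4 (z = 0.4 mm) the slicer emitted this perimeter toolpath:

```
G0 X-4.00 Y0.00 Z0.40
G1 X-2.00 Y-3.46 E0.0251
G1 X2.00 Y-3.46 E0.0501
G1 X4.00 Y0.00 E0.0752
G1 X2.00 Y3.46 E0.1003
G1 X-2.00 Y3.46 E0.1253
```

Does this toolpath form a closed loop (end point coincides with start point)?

no

Start point (G0): (-4.00, 0.00). End point (last G1): the path does not return to the start — open.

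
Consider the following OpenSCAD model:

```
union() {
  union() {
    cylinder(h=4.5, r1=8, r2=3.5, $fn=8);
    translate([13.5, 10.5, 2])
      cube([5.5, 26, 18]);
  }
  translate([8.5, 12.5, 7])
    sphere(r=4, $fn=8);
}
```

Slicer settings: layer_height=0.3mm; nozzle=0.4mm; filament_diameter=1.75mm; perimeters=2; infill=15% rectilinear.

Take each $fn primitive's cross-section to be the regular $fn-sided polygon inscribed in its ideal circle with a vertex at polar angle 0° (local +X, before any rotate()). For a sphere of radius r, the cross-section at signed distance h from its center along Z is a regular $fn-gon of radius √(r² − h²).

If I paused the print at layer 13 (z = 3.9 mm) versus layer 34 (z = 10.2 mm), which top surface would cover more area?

Layer 13 (z = 3.9): the cone contributes a regular 8-gon of circumradius 4.100 (interpolated between r1=8 and r2=3.5 at t=0.867) (area = (8/2)·4.100²·sin(360°/8) = 47.55 mm²); the cube at (13.5, 10.5) (footprint 5.5×26) is included at this height (area 143.00 mm²); Taking the union: the 2 present regions are separate (no shared area or edge), so areas and boundary lengths simply add and each stays a separate island — area = 190.55 mm²; the r=4 sphere at (8.5, 12.5) slices to a regular 8-gon of circumradius 2.528 (√(r²−h²) with h=3.1 from center) (area = (8/2)·2.528²·sin(360°/8) = 18.07 mm²); Taking the union: the 2 present regions are separate (no shared area or edge), so areas and boundary lengths simply add and each stays a separate island — area = 208.62 mm². So its area = 208.62 mm². Layer 34 (z = 10.2): the cone is absent (z outside [0, 4.5]); the 5.5×26 cube at (13.5, 10.5) contributes its full rectangle (area 143.00 mm²); Taking the union: only the 5.5×26 cube at (13.5, 10.5) is present, so the union is just that shape — area = 143.00 mm²; the r=4 sphere at (8.5, 12.5) slices to a regular 8-gon of circumradius 2.400 (√(r²−h²) with h=3.2 from center) (area = (8/2)·2.400²·sin(360°/8) = 16.29 mm²); Combining (union): the 2 present regions are separate (no shared area or edge), so areas and boundary lengths simply add and each stays a separate island — area = 159.29 mm². So its area = 159.29 mm². Layer 13 is larger (208.62 vs 159.29 mm²).

layer 13 (z = 3.9 mm)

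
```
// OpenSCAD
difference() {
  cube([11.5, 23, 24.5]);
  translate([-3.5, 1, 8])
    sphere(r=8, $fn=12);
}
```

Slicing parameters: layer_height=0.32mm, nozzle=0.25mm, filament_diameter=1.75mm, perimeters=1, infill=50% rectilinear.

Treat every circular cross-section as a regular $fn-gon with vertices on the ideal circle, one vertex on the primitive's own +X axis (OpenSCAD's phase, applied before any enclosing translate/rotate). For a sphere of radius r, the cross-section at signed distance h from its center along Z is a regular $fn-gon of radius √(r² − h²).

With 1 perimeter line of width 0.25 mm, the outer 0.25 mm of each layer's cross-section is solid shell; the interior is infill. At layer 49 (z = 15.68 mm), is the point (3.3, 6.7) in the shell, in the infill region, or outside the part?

infill

At z = 15.68 mm: the cube (footprint 11.5×23) is included at this height; the sphere at (-3.5, 1): section is a regular 12-gon, circumradius = √(r²−h²) = √(8²−7.68²) = 2.240; Subtracting the remaining from the first: starting from the 11.5×23 cube, the r=8 sphere at (-3.5, 1) misses the remaining region (no effect) — 1 connected region. Overall, the cross-section is a single solid region. The nearest boundary edge runs (0.00, 0.00)→(0.00, 23.00); distance from the point to it = 3.30 mm. The point is inside the cross-section and 3.30 mm from the nearest boundary — more than the 0.25 mm shell width (1 × 0.25), so it's in the infill interior.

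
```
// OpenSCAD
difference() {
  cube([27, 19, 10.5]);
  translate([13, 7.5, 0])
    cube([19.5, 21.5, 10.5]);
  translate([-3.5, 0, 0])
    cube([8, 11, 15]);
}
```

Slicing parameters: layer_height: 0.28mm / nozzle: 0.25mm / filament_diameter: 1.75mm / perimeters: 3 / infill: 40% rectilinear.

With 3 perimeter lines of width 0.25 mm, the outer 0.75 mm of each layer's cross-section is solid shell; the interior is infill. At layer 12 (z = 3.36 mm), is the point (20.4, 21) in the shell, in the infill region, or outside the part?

At z = 3.36 mm: the 27×19 cube contributes its full rectangle; the cube at (13, 7.5) is present — its section is the full 19.5×21.5 rectangle; the 8×11 cube at (-3.5, 0) contributes its full rectangle; After the difference (first − rest): starting from the 27×19 cube, the 19.5×21.5 cube at (13, 7.5) partially overlaps it — only the 161.00 mm² overlap (of its 419.25 mm²) is removed, clipping the outline; the 8×11 cube at (-3.5, 0) partially overlaps it — only the 49.50 mm² overlap (of its 88.00 mm²) is removed, clipping the outline — 1 connected region. Overall, the cross-section is a single solid region. The nearest boundary edge runs (0.00, 19.00)→(13.00, 19.00); distance from the point to it = 7.67 mm. The point is not inside any of the regions above, so it lies outside the cross-section (7.67 mm from the nearest boundary).

outside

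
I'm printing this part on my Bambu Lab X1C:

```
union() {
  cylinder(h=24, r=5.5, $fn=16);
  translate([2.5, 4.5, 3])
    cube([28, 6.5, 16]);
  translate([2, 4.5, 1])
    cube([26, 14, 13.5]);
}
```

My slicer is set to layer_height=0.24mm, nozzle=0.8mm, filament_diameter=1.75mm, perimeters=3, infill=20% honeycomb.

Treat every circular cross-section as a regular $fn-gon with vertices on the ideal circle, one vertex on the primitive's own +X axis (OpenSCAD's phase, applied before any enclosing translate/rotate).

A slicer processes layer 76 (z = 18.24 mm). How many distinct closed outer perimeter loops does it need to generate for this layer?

At z = 18.24 mm: the r=5.5 cylinder gives a regular 16-gon of circumradius 5.5 (constant along its height); the cube at (2.5, 4.5) is present — its section is the full 28×6.5 rectangle; the cube at (2, 4.5) does not reach this height (z outside [1, 14.5]); Combining (union): the regions partially overlap (shared area 0.08 mm²), so overlapping operands fuse into one piece — 1 connected region. The result has 1 disconnected region.

1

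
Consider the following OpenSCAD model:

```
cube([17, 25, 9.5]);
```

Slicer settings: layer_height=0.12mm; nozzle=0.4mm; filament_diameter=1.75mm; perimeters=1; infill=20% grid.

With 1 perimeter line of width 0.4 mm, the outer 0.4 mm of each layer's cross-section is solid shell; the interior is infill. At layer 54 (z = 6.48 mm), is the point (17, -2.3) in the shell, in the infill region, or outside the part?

outside

At z = 6.48 mm: the 17×25 cube contributes its full rectangle. Overall, the cross-section is a single solid region. The nearest boundary edge runs (0.00, 0.00)→(17.00, 0.00); distance from the point to it = 2.30 mm. The point is not inside any of the regions above, so it lies outside the cross-section (2.30 mm from the nearest boundary).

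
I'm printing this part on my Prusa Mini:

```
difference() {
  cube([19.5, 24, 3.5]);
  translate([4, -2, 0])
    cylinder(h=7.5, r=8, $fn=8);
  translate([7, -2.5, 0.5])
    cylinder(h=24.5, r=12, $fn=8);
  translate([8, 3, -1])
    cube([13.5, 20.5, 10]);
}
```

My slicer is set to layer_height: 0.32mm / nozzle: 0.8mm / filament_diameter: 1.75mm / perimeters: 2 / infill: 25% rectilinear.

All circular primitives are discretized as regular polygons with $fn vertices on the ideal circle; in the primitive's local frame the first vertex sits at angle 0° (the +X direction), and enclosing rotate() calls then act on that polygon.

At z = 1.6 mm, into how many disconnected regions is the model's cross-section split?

At z = 1.6 mm: the 19.5×24 cube contributes its full rectangle; the r=8 cylinder at (4, -2) contributes a regular 8-gon of circumradius 8; the r=12 cylinder at (7, -2.5) gives a regular 8-gon of circumradius 12 (constant along its height); the cube at (8, 3) is present — its section is the full 13.5×20.5 rectangle; Subtracting the remaining from the first: starting from the 19.5×24 cube, the r=8 cylinder at (4, -2) partially overlaps it — only the 50.77 mm² overlap (of its 181.02 mm²) is removed, clipping the outline; the r=12 cylinder at (7, -2.5) partially overlaps it — only the 78.70 mm² overlap (of its 407.29 mm²) is removed, clipping the outline; the 13.5×20.5 cube at (8, 3) partially overlaps it — only the 199.95 mm² overlap (of its 276.75 mm²) is removed, clipping the outline — 2 connected regions. The result has 2 disconnected regions.

2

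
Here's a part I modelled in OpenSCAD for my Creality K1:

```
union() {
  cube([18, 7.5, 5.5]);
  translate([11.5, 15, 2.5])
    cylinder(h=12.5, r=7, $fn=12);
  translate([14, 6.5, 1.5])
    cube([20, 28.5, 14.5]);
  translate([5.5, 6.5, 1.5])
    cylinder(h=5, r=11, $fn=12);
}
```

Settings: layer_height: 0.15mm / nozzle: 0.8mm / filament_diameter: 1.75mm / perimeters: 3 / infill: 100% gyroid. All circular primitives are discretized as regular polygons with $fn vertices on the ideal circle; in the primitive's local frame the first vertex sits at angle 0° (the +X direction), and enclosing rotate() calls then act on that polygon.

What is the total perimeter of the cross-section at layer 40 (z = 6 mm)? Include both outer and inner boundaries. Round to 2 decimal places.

141.52 mm

At z = 6 mm: the cube is not intersected at this z (z outside [0, 5.5]); the r=7 cylinder at (11.5, 15) gives a regular 12-gon of circumradius 7 (constant along its height) (perimeter = 2·12·7.000·sin(180°/12) = 43.48 mm); the cube at (14, 6.5) (footprint 20×28.5) is included at this height (perimeter 97.00 mm); the r=11 cylinder at (5.5, 6.5) gives a regular 12-gon of circumradius 11 (constant along its height) (perimeter = 2·12·11.000·sin(180°/12) = 68.33 mm); Taking the union: the regions partially overlap (shared area 113.73 mm²), so the edge portions inside another operand are dropped and the merged outline is re-measured after clipping — boundary = 141.52 mm. Overall, the cross-section is a single solid region. Total boundary length (outer) = 141.52 mm.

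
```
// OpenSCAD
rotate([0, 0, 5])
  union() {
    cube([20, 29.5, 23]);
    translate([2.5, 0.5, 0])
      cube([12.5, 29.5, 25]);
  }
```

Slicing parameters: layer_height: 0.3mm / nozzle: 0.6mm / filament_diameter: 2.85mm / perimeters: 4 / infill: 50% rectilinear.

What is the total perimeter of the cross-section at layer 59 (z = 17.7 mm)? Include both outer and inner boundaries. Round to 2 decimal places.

At z = 17.7 mm: the 20×29.5 cube contributes its full rectangle (perimeter 99.00 mm); the cube at (2.5, 0.5) is present — its section is the full 12.5×29.5 rectangle (perimeter 84.00 mm); Combining (union): the regions partially overlap (shared area 362.50 mm²), so the edge portions inside another operand are dropped and the merged outline is re-measured after clipping — boundary = 100.00 mm; (whole slice rotated 5° about Z — lengths, areas and connectivity unchanged). Overall, the cross-section is a single solid region. Total boundary length (outer) = 100.00 mm.

100.00 mm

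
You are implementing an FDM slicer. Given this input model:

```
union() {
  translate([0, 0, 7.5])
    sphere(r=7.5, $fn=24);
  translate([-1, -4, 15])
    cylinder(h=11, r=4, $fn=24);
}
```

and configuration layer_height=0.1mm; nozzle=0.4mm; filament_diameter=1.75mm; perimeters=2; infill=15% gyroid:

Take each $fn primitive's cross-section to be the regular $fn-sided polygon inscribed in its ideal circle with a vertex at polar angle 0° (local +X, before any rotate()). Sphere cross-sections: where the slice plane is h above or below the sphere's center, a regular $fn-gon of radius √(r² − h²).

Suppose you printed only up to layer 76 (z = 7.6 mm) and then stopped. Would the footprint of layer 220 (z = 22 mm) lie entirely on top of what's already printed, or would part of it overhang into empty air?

Compare the two slices. At z = 7.6: the sphere: section is a regular 24-gon, circumradius = √(r²−h²) = √(7.5²−0.1²) = 7.499 (area = (24/2)·7.499²·sin(360°/24) = 174.67 mm²); the cylinder at (-1, -4) is not intersected at this z (z outside [15, 26]); Taking the union: only the r=7.5 sphere is present, so the union is just that shape — area = 174.67 mm². At z = 22: the sphere is not intersected at this z (|z−center|=14.500 > r=7.5); the cylinder at (-1, -4): section is a regular 24-gon, circumradius r=4 (area = (24/2)·4.000²·sin(360°/24) = 49.69 mm²); Merging all regions: only the r=4 cylinder at (-1, -4) is present, so the union is just that shape — area = 49.69 mm². Checking containment: at z = 22 the cross-section extends beyond the z = 7.6 cross-section by about 2.61 mm².

part overhangs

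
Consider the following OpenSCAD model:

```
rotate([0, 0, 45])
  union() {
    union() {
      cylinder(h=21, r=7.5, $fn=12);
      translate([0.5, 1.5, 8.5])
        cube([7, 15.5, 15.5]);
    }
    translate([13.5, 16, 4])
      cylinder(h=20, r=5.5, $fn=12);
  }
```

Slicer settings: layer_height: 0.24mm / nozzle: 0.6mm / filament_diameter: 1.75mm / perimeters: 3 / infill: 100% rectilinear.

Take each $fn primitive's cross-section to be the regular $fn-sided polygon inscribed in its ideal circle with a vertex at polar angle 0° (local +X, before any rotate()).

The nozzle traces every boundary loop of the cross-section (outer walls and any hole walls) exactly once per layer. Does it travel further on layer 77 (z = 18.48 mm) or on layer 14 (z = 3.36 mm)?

layer 77 (z = 18.48 mm)

Layer 77 (z = 18.48): the r=7.5 cylinder contributes a regular 12-gon of circumradius 7.5 (perimeter = 2·12·7.500·sin(180°/12) = 46.59 mm); the 7×15.5 cube at (0.5, 1.5) contributes its full rectangle (perimeter 45.00 mm); Merging all regions: the regions partially overlap (shared area 28.27 mm²), so the edge portions inside another operand are dropped and the merged outline is re-measured after clipping — boundary = 69.55 mm; the r=5.5 cylinder at (13.5, 16) contributes a regular 12-gon of circumradius 5.5 (perimeter = 2·12·5.500·sin(180°/12) = 34.16 mm); Merging all regions: the 2 present regions are separate (no shared area or edge), so areas and boundary lengths simply add and each stays a separate island — boundary = 103.71 mm; (whole slice rotated 45° about Z — lengths, areas and connectivity unchanged). So its perimeter = 103.71 mm. Layer 14 (z = 3.36): the r=7.5 cylinder contributes a regular 12-gon of circumradius 7.5 (perimeter = 2·12·7.500·sin(180°/12) = 46.59 mm); the cube at (0.5, 1.5) is not intersected at this z (z outside [8.5, 24]); Merging all regions: only the r=7.5 cylinder is present, so the union is just that shape — boundary = 46.59 mm; the cylinder at (13.5, 16) is not intersected at this z (z outside [4, 24]); Taking the union: only that combined region is present, so the union is just that shape — boundary = 46.59 mm; (rotated 45° about Z; rotation is an isometry so areas/perimeters/island counts are preserved). So its perimeter = 46.59 mm. Layer 77 is larger (103.71 vs 46.59 mm).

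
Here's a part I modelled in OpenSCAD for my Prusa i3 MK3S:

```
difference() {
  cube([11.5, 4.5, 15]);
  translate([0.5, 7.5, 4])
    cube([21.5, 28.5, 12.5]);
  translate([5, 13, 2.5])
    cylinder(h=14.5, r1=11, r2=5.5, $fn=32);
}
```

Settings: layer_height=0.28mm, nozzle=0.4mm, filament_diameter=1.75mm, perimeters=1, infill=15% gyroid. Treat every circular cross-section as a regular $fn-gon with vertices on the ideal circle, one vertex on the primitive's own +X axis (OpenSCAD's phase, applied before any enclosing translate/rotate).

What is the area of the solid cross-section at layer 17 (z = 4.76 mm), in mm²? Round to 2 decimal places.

39.87 mm²

At z = 4.76 mm: the cube is present — its section is the full 11.5×4.5 rectangle (area 51.75 mm²); the 21.5×28.5 cube at (0.5, 7.5) contributes its full rectangle (area 612.75 mm²); the cone at (5, 13): at t=0.156 of its height the radius interpolates to r₁+(r₂−r₁)t = 10.143, giving a regular 32-gon of that circumradius (area = (32/2)·10.143²·sin(360°/32) = 321.12 mm²); Subtracting the remaining from the first: starting from the 11.5×4.5 cube (51.75 mm²), the 21.5×28.5 cube at (0.5, 7.5) misses the remaining region (no effect); the cone at (5, 13) partially overlaps it — only the 11.88 mm² overlap (of its 321.12 mm²) is removed, clipping the outline — area = 39.87 mm². Overall, the cross-section is a single solid region. Net area = 39.87 mm².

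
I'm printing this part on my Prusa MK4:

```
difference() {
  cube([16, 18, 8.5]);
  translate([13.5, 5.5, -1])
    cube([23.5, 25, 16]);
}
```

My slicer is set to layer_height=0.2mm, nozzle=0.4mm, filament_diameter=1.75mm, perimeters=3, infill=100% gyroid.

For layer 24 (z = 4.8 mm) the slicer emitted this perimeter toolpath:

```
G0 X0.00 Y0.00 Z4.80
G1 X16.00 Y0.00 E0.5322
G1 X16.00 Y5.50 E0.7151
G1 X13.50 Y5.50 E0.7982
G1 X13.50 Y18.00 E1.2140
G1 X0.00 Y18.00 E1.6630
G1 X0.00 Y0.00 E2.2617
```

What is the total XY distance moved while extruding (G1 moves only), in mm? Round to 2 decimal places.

68.00 mm

Sum the Euclidean lengths of each G1 segment: total = 68.00 mm.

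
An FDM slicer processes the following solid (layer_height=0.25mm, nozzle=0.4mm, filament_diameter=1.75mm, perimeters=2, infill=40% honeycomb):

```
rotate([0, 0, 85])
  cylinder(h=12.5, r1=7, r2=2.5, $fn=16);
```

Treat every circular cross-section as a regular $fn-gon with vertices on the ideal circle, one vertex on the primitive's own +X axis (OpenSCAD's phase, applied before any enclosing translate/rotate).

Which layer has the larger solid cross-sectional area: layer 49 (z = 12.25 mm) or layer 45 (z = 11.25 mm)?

Layer 49 (z = 12.25): the cone contributes a regular 16-gon of circumradius 2.590 (interpolated between r1=7 and r2=2.5 at t=0.980) (area = (16/2)·2.590²·sin(360°/16) = 20.54 mm²); (whole slice rotated 85° about Z — lengths, areas and connectivity unchanged). So its area = 20.54 mm². Layer 45 (z = 11.25): the cone: at t=0.900 of its height the radius interpolates to r₁+(r₂−r₁)t = 2.950, giving a regular 16-gon of that circumradius (area = (16/2)·2.950²·sin(360°/16) = 26.64 mm²); (whole slice rotated 85° about Z — lengths, areas and connectivity unchanged). So its area = 26.64 mm². Layer 45 is larger (26.64 vs 20.54 mm²).

layer 45 (z = 11.25 mm)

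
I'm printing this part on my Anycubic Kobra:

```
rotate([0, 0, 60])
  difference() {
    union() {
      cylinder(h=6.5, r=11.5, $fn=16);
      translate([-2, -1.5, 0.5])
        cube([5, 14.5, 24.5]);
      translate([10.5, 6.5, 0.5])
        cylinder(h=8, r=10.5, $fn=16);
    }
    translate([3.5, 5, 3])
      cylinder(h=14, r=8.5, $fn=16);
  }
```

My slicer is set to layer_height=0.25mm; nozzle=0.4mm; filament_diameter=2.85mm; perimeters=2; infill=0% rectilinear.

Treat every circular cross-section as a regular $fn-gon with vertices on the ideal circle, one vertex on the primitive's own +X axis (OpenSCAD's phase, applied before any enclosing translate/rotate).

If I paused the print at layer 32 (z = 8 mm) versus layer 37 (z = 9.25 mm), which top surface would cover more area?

Layer 32 (z = 8): the cylinder is absent (z outside [0, 6.5]); the 5×14.5 cube at (-2, -1.5) contributes its full rectangle (area 72.50 mm²); the r=10.5 cylinder at (10.5, 6.5) contributes a regular 16-gon of circumradius 10.5 (area = (16/2)·10.500²·sin(360°/16) = 337.53 mm²); Combining (union): the regions partially overlap — summed areas 410.03 mm² minus the doubly-counted overlap 27.93 mm² gives 382.10 mm² — area = 382.10 mm²; the r=8.5 cylinder at (3.5, 5) gives a regular 16-gon of circumradius 8.5 (constant along its height) (area = (16/2)·8.500²·sin(360°/16) = 221.19 mm²); Taking the first minus the rest: starting from that combined region (382.10 mm²), the r=8.5 cylinder at (3.5, 5) partially overlaps it — only the 185.38 mm² overlap (of its 221.19 mm²) is removed, clipping the outline — area = 196.72 mm²; (rotated 60° about Z; rotation is an isometry so areas/perimeters/island counts are preserved). So its area = 196.72 mm². Layer 37 (z = 9.25): the cylinder is absent (z outside [0, 6.5]); the 5×14.5 cube at (-2, -1.5) contributes its full rectangle (area 72.50 mm²); the cylinder at (10.5, 6.5) does not reach this height (z outside [0.5, 8.5]); Combining (union): only the 5×14.5 cube at (-2, -1.5) is present, so the union is just that shape — area = 72.50 mm²; the r=8.5 cylinder at (3.5, 5) contributes a regular 16-gon of circumradius 8.5 (area = (16/2)·8.500²·sin(360°/16) = 221.19 mm²); Subtracting the remaining from the first: starting from the result so far (72.50 mm²), the r=8.5 cylinder at (3.5, 5) partially overlaps it — only the 70.41 mm² overlap (of its 221.19 mm²) is removed, clipping the outline — area = 2.09 mm²; (whole slice rotated 60° about Z — lengths, areas and connectivity unchanged). So its area = 2.09 mm². Layer 32 is larger (196.72 vs 2.09 mm²).

layer 32 (z = 8 mm)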